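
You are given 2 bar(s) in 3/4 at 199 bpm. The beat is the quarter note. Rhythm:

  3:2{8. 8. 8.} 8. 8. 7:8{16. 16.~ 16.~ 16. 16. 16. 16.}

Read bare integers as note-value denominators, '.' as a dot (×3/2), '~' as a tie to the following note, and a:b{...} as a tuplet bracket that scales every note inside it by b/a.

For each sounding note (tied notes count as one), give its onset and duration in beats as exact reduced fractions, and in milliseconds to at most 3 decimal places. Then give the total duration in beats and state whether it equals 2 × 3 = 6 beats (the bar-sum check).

1) 0.0ms=0b +150.754ms=1/2b
2) 150.754ms=1/2b +150.754ms=1/2b
3) 301.508ms=1b +150.754ms=1/2b
4) 452.261ms=3/2b +226.131ms=3/4b
5) 678.392ms=9/4b +226.131ms=3/4b
6) 904.523ms=3b +129.218ms=3/7b
7) 1033.74ms=24/7b +387.653ms=9/7b
8) 1421.393ms=33/7b +129.218ms=3/7b
9) 1550.61ms=36/7b +129.218ms=3/7b
10) 1679.828ms=39/7b +129.218ms=3/7b
Σ=6b of 6 (199bpm 3/4) — PASS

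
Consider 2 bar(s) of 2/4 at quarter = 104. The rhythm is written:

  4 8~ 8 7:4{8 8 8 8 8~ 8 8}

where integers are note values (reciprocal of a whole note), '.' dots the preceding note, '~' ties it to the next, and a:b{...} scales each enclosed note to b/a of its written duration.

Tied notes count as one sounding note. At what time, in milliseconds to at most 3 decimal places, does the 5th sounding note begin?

1. 0.0ms @ 0 + 576.923ms (1)
2. 576.923ms @ 1 + 576.923ms (1)
3. 1153.846ms @ 2 + 164.835ms (2/7)
4. 1318.681ms @ 16/7 + 164.835ms (2/7)
5. 1483.516ms @ 18/7 + 164.835ms (2/7)
6. 1648.352ms @ 20/7 + 164.835ms (2/7)
7. 1813.187ms @ 22/7 + 329.67ms (4/7)
8. 2142.857ms @ 26/7 + 164.835ms (2/7)

note 5 onset = 18/7b = 1483.516ms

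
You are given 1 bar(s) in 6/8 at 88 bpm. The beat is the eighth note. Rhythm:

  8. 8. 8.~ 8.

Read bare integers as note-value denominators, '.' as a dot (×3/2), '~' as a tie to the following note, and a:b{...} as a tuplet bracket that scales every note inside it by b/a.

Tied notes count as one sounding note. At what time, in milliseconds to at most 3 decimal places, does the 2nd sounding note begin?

1. 0.0ms @ 0 + 1022.727ms (3/2)
2. 1022.727ms @ 3/2 + 1022.727ms (3/2)
3. 2045.455ms @ 3 + 2045.455ms (3)

note 2 onset = 3/2b = 1022.727ms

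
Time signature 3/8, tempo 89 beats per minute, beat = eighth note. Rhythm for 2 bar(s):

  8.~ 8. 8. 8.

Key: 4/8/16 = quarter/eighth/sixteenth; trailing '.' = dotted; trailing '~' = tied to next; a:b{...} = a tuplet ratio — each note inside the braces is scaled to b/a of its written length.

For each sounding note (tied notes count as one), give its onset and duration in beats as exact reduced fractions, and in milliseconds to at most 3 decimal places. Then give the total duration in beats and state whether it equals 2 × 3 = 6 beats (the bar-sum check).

1) 0.0ms=0b +2022.472ms=3b
2) 2022.472ms=3b +1011.236ms=3/2b
3) 3033.708ms=9/2b +1011.236ms=3/2b
Σ=6b of 6 (89bpm 3/8) — PASS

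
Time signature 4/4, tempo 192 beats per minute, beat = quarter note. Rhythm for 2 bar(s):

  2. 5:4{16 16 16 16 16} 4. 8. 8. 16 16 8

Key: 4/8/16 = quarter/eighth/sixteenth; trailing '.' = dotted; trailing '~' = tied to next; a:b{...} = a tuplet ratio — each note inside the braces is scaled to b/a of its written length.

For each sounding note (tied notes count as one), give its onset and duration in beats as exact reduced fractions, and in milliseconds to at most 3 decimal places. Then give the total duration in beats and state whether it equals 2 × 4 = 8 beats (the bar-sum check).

1) 0.0ms=0b +937.5ms=3b
2) 937.5ms=3b +62.5ms=1/5b
3) 1000.0ms=16/5b +62.5ms=1/5b
4) 1062.5ms=17/5b +62.5ms=1/5b
5) 1125.0ms=18/5b +62.5ms=1/5b
6) 1187.5ms=19/5b +62.5ms=1/5b
7) 1250.0ms=4b +468.75ms=3/2b
8) 1718.75ms=11/2b +234.375ms=3/4b
9) 1953.125ms=25/4b +234.375ms=3/4b
10) 2187.5ms=7b +78.125ms=1/4b
11) 2265.625ms=29/4b +78.125ms=1/4b
12) 2343.75ms=15/2b +156.25ms=1/2b
Σ=8b of 8 (192bpm 4/4) — PASS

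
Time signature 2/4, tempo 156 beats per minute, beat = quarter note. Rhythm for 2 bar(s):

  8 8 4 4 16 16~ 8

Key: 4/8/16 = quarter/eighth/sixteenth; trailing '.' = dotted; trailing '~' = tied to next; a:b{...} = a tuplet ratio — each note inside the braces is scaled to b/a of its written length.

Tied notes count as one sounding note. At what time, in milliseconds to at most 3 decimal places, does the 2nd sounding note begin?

note 2 onset = 1/2b = 192.308ms

1. 0.0ms @ 0 + 192.308ms (1/2)
2. 192.308ms @ 1/2 + 192.308ms (1/2)
3. 384.615ms @ 1 + 384.615ms (1)
4. 769.231ms @ 2 + 384.615ms (1)
5. 1153.846ms @ 3 + 96.154ms (1/4)
6. 1250.0ms @ 13/4 + 288.462ms (3/4)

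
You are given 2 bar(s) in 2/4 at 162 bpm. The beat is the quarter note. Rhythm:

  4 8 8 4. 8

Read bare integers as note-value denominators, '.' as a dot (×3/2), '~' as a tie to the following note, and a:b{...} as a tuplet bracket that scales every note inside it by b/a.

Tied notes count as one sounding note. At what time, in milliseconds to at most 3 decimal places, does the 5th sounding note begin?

1. 0.0ms @ 0 + 370.37ms (1)
2. 370.37ms @ 1 + 185.185ms (1/2)
3. 555.556ms @ 3/2 + 185.185ms (1/2)
4. 740.741ms @ 2 + 555.556ms (3/2)
5. 1296.296ms @ 7/2 + 185.185ms (1/2)

note 5 onset = 7/2b = 1296.296ms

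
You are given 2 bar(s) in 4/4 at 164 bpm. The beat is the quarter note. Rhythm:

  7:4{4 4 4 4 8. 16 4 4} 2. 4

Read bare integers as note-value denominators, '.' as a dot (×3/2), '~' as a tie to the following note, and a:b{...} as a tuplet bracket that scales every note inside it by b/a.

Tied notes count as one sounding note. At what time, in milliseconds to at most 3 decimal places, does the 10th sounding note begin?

1. 0.0ms @ 0 + 209.059ms (4/7)
2. 209.059ms @ 4/7 + 209.059ms (4/7)
3. 418.118ms @ 8/7 + 209.059ms (4/7)
4. 627.178ms @ 12/7 + 209.059ms (4/7)
5. 836.237ms @ 16/7 + 156.794ms (3/7)
6. 993.031ms @ 19/7 + 52.265ms (1/7)
7. 1045.296ms @ 20/7 + 209.059ms (4/7)
8. 1254.355ms @ 24/7 + 209.059ms (4/7)
9. 1463.415ms @ 4 + 1097.561ms (3)
10. 2560.976ms @ 7 + 365.854ms (1)

note 10 onset = 7b = 2560.976ms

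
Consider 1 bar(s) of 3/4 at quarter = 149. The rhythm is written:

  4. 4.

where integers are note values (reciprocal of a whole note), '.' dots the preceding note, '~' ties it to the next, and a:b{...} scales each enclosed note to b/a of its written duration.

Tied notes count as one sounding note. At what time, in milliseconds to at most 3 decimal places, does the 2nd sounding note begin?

1. 0.0ms @ 0 + 604.027ms (3/2)
2. 604.027ms @ 3/2 + 604.027ms (3/2)

note 2 onset = 3/2b = 604.027ms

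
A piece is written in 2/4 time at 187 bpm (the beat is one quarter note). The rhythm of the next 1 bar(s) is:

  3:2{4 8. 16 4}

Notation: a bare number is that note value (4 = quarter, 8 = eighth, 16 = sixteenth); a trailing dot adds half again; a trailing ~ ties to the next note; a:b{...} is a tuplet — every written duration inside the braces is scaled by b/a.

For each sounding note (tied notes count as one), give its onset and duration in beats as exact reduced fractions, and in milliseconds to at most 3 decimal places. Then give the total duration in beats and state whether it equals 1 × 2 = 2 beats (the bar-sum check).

1) 0.0ms=0b +213.904ms=2/3b
2) 213.904ms=2/3b +160.428ms=1/2b
3) 374.332ms=7/6b +53.476ms=1/6b
4) 427.807ms=4/3b +213.904ms=2/3b
Σ=2b of 2 (187bpm 2/4) — PASS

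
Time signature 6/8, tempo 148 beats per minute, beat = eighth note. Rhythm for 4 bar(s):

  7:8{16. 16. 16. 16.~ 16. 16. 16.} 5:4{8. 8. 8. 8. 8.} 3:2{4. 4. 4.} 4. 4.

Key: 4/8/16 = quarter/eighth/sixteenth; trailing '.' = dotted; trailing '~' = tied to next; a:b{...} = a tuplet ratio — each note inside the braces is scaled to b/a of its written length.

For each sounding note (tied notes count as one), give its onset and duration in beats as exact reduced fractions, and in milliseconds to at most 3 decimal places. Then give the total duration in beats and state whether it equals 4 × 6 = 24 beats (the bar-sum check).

1) 0.0ms=0b +347.49ms=6/7b
2) 347.49ms=6/7b +347.49ms=6/7b
3) 694.981ms=12/7b +347.49ms=6/7b
4) 1042.471ms=18/7b +694.981ms=12/7b
5) 1737.452ms=30/7b +347.49ms=6/7b
6) 2084.942ms=36/7b +347.49ms=6/7b
7) 2432.432ms=6b +486.486ms=6/5b
8) 2918.919ms=36/5b +486.486ms=6/5b
9) 3405.405ms=42/5b +486.486ms=6/5b
10) 3891.892ms=48/5b +486.486ms=6/5b
11) 4378.378ms=54/5b +486.486ms=6/5b
12) 4864.865ms=12b +810.811ms=2b
13) 5675.676ms=14b +810.811ms=2b
14) 6486.486ms=16b +810.811ms=2b
15) 7297.297ms=18b +1216.216ms=3b
16) 8513.514ms=21b +1216.216ms=3b
Σ=24b of 24 (148bpm 6/8) — PASS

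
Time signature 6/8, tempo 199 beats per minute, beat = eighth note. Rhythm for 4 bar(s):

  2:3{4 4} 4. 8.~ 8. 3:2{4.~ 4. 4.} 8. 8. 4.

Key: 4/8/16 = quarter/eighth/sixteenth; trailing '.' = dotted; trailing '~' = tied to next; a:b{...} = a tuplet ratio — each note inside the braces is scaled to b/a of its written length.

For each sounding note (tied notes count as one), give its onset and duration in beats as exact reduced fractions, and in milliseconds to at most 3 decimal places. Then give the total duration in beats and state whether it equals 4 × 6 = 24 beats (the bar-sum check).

1) 0.0ms=0b +904.523ms=3b
2) 904.523ms=3b +904.523ms=3b
3) 1809.045ms=6b +904.523ms=3b
4) 2713.568ms=9b +904.523ms=3b
5) 3618.09ms=12b +1206.03ms=4b
6) 4824.121ms=16b +603.015ms=2b
7) 5427.136ms=18b +452.261ms=3/2b
8) 5879.397ms=39/2b +452.261ms=3/2b
9) 6331.658ms=21b +904.523ms=3b
Σ=24b of 24 (199bpm 6/8) — PASS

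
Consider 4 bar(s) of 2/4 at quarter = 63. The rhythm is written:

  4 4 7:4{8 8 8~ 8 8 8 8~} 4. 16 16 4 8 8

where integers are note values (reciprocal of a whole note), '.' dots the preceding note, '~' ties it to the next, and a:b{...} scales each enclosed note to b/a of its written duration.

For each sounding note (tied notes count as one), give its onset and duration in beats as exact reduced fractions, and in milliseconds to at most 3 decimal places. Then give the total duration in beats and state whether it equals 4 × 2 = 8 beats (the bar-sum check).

1) 0.0ms=0b +952.381ms=1b
2) 952.381ms=1b +952.381ms=1b
3) 1904.762ms=2b +272.109ms=2/7b
4) 2176.871ms=16/7b +272.109ms=2/7b
5) 2448.98ms=18/7b +544.218ms=4/7b
6) 2993.197ms=22/7b +272.109ms=2/7b
7) 3265.306ms=24/7b +272.109ms=2/7b
8) 3537.415ms=26/7b +1700.68ms=25/14b
9) 5238.095ms=11/2b +238.095ms=1/4b
10) 5476.19ms=23/4b +238.095ms=1/4b
11) 5714.286ms=6b +952.381ms=1b
12) 6666.667ms=7b +476.19ms=1/2b
13) 7142.857ms=15/2b +476.19ms=1/2b
Σ=8b of 8 (63bpm 2/4) — PASS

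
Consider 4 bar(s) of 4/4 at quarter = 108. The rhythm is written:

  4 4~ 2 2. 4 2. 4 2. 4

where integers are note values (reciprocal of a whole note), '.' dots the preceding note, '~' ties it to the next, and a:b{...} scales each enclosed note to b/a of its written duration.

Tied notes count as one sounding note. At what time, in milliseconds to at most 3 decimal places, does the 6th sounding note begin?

note 6 onset = 11b = 6111.111ms

1. 0.0ms @ 0 + 555.556ms (1)
2. 555.556ms @ 1 + 1666.667ms (3)
3. 2222.222ms @ 4 + 1666.667ms (3)
4. 3888.889ms @ 7 + 555.556ms (1)
5. 4444.444ms @ 8 + 1666.667ms (3)
6. 6111.111ms @ 11 + 555.556ms (1)
7. 6666.667ms @ 12 + 1666.667ms (3)
8. 8333.333ms @ 15 + 555.556ms (1)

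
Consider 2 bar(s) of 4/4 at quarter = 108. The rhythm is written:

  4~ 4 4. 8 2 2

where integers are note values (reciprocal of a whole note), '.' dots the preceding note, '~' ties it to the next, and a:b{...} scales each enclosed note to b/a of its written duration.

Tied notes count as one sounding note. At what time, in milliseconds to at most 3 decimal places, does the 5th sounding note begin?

note 5 onset = 6b = 3333.333ms

1. 0.0ms @ 0 + 1111.111ms (2)
2. 1111.111ms @ 2 + 833.333ms (3/2)
3. 1944.444ms @ 7/2 + 277.778ms (1/2)
4. 2222.222ms @ 4 + 1111.111ms (2)
5. 3333.333ms @ 6 + 1111.111ms (2)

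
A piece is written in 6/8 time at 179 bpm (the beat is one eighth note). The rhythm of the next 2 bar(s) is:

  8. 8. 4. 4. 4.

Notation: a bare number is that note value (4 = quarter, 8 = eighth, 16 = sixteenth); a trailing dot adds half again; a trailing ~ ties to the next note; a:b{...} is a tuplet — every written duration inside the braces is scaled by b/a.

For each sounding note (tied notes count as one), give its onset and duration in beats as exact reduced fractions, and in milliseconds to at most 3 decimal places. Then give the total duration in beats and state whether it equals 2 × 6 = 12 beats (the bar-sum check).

1) 0.0ms=0b +502.793ms=3/2b
2) 502.793ms=3/2b +502.793ms=3/2b
3) 1005.587ms=3b +1005.587ms=3b
4) 2011.173ms=6b +1005.587ms=3b
5) 3016.76ms=9b +1005.587ms=3b
Σ=12b of 12 (179bpm 6/8) — PASS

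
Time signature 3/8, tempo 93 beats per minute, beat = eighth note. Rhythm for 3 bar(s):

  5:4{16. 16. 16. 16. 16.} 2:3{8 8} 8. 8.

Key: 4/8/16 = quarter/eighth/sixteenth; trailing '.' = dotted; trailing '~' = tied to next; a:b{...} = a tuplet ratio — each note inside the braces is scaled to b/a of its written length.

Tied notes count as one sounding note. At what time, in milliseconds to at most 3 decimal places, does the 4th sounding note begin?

1. 0.0ms @ 0 + 387.097ms (3/5)
2. 387.097ms @ 3/5 + 387.097ms (3/5)
3. 774.194ms @ 6/5 + 387.097ms (3/5)
4. 1161.29ms @ 9/5 + 387.097ms (3/5)
5. 1548.387ms @ 12/5 + 387.097ms (3/5)
6. 1935.484ms @ 3 + 967.742ms (3/2)
7. 2903.226ms @ 9/2 + 967.742ms (3/2)
8. 3870.968ms @ 6 + 967.742ms (3/2)
9. 4838.71ms @ 15/2 + 967.742ms (3/2)

note 4 onset = 9/5b = 1161.29ms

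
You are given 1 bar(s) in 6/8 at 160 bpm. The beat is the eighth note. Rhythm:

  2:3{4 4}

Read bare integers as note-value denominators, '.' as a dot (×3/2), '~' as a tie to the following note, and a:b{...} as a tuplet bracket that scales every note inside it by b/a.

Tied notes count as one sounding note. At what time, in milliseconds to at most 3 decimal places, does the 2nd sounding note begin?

note 2 onset = 3b = 1125.0ms

1. 0.0ms @ 0 + 1125.0ms (3)
2. 1125.0ms @ 3 + 1125.0ms (3)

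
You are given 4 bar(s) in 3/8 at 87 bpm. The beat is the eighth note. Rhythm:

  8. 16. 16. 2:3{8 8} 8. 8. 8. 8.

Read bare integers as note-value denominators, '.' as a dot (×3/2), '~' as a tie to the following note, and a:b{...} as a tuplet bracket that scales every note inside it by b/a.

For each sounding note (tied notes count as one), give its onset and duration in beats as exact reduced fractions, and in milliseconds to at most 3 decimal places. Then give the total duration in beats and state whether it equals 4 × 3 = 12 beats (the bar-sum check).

1) 0.0ms=0b +1034.483ms=3/2b
2) 1034.483ms=3/2b +517.241ms=3/4b
3) 1551.724ms=9/4b +517.241ms=3/4b
4) 2068.966ms=3b +1034.483ms=3/2b
5) 3103.448ms=9/2b +1034.483ms=3/2b
6) 4137.931ms=6b +1034.483ms=3/2b
7) 5172.414ms=15/2b +1034.483ms=3/2b
8) 6206.897ms=9b +1034.483ms=3/2b
9) 7241.379ms=21/2b +1034.483ms=3/2b
Σ=12b of 12 (87bpm 3/8) — PASS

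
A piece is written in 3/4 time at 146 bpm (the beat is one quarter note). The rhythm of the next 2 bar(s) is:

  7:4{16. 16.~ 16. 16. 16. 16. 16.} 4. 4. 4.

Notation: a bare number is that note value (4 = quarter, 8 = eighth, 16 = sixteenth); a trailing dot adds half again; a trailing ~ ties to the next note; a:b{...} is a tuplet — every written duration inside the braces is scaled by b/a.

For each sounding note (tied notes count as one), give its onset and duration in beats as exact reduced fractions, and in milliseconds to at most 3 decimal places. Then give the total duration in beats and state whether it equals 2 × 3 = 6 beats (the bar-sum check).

1) 0.0ms=0b +88.063ms=3/14b
2) 88.063ms=3/14b +176.125ms=3/7b
3) 264.188ms=9/14b +88.063ms=3/14b
4) 352.25ms=6/7b +88.063ms=3/14b
5) 440.313ms=15/14b +88.063ms=3/14b
6) 528.376ms=9/7b +88.063ms=3/14b
7) 616.438ms=3/2b +616.438ms=3/2b
8) 1232.877ms=3b +616.438ms=3/2b
9) 1849.315ms=9/2b +616.438ms=3/2b
Σ=6b of 6 (146bpm 3/4) — PASS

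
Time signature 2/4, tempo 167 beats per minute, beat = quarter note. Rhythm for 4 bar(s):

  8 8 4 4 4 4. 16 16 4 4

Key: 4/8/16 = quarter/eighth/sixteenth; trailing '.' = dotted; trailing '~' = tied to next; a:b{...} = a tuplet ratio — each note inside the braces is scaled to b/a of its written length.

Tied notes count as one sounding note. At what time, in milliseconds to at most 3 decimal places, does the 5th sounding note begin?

1. 0.0ms @ 0 + 179.641ms (1/2)
2. 179.641ms @ 1/2 + 179.641ms (1/2)
3. 359.281ms @ 1 + 359.281ms (1)
4. 718.563ms @ 2 + 359.281ms (1)
5. 1077.844ms @ 3 + 359.281ms (1)
6. 1437.126ms @ 4 + 538.922ms (3/2)
7. 1976.048ms @ 11/2 + 89.82ms (1/4)
8. 2065.868ms @ 23/4 + 89.82ms (1/4)
9. 2155.689ms @ 6 + 359.281ms (1)
10. 2514.97ms @ 7 + 359.281ms (1)

note 5 onset = 3b = 1077.844ms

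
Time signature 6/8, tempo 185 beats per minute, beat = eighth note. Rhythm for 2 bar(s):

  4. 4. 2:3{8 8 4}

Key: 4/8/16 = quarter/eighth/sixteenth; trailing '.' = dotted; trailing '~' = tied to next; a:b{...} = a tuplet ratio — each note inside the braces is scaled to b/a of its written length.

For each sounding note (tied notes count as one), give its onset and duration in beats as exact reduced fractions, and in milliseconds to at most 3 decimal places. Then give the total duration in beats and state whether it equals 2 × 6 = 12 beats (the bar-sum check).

1) 0.0ms=0b +972.973ms=3b
2) 972.973ms=3b +972.973ms=3b
3) 1945.946ms=6b +486.486ms=3/2b
4) 2432.432ms=15/2b +486.486ms=3/2b
5) 2918.919ms=9b +972.973ms=3b
Σ=12b of 12 (185bpm 6/8) — PASS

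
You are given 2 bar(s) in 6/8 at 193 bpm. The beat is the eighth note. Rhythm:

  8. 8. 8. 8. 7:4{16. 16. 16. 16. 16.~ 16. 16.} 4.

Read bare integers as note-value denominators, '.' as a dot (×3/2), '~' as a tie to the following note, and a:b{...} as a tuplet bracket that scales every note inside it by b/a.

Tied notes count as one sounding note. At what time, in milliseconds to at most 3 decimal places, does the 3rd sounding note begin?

note 3 onset = 3b = 932.642ms

1. 0.0ms @ 0 + 466.321ms (3/2)
2. 466.321ms @ 3/2 + 466.321ms (3/2)
3. 932.642ms @ 3 + 466.321ms (3/2)
4. 1398.964ms @ 9/2 + 466.321ms (3/2)
5. 1865.285ms @ 6 + 133.235ms (3/7)
6. 1998.52ms @ 45/7 + 133.235ms (3/7)
7. 2131.754ms @ 48/7 + 133.235ms (3/7)
8. 2264.989ms @ 51/7 + 133.235ms (3/7)
9. 2398.224ms @ 54/7 + 266.469ms (6/7)
10. 2664.693ms @ 60/7 + 133.235ms (3/7)
11. 2797.927ms @ 9 + 932.642ms (3)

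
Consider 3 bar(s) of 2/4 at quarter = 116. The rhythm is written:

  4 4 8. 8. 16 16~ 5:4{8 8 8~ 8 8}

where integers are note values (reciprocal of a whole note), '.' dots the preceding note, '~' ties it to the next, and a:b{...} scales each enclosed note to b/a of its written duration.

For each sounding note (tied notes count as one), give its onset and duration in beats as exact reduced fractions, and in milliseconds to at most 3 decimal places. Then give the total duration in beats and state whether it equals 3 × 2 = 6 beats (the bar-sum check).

1) 0.0ms=0b +517.241ms=1b
2) 517.241ms=1b +517.241ms=1b
3) 1034.483ms=2b +387.931ms=3/4b
4) 1422.414ms=11/4b +387.931ms=3/4b
5) 1810.345ms=7/2b +129.31ms=1/4b
6) 1939.655ms=15/4b +336.207ms=13/20b
7) 2275.862ms=22/5b +206.897ms=2/5b
8) 2482.759ms=24/5b +413.793ms=4/5b
9) 2896.552ms=28/5b +206.897ms=2/5b
Σ=6b of 6 (116bpm 2/4) — PASS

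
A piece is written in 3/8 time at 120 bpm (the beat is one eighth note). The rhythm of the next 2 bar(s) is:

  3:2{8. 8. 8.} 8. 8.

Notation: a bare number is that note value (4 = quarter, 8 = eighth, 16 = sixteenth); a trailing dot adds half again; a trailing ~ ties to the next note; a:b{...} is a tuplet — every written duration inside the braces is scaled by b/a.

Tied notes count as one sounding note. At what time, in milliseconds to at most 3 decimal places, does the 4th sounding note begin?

1. 0.0ms @ 0 + 500.0ms (1)
2. 500.0ms @ 1 + 500.0ms (1)
3. 1000.0ms @ 2 + 500.0ms (1)
4. 1500.0ms @ 3 + 750.0ms (3/2)
5. 2250.0ms @ 9/2 + 750.0ms (3/2)

note 4 onset = 3b = 1500.0ms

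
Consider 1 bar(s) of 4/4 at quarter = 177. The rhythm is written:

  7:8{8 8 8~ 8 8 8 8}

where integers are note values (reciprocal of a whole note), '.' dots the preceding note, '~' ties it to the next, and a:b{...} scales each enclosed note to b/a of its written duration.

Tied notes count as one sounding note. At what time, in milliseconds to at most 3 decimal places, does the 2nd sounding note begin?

note 2 onset = 4/7b = 193.705ms

1. 0.0ms @ 0 + 193.705ms (4/7)
2. 193.705ms @ 4/7 + 193.705ms (4/7)
3. 387.409ms @ 8/7 + 387.409ms (8/7)
4. 774.818ms @ 16/7 + 193.705ms (4/7)
5. 968.523ms @ 20/7 + 193.705ms (4/7)
6. 1162.228ms @ 24/7 + 193.705ms (4/7)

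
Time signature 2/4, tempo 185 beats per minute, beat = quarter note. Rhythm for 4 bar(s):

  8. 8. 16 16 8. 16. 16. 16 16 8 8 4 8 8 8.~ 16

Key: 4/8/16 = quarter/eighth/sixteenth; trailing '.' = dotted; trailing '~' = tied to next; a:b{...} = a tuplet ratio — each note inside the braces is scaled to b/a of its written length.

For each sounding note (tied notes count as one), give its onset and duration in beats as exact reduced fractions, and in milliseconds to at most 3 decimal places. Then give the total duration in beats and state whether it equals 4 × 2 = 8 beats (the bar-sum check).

1) 0.0ms=0b +243.243ms=3/4b
2) 243.243ms=3/4b +243.243ms=3/4b
3) 486.486ms=3/2b +81.081ms=1/4b
4) 567.568ms=7/4b +81.081ms=1/4b
5) 648.649ms=2b +243.243ms=3/4b
6) 891.892ms=11/4b +121.622ms=3/8b
7) 1013.514ms=25/8b +121.622ms=3/8b
8) 1135.135ms=7/2b +81.081ms=1/4b
9) 1216.216ms=15/4b +81.081ms=1/4b
10) 1297.297ms=4b +162.162ms=1/2b
11) 1459.459ms=9/2b +162.162ms=1/2b
12) 1621.622ms=5b +324.324ms=1b
13) 1945.946ms=6b +162.162ms=1/2b
14) 2108.108ms=13/2b +162.162ms=1/2b
15) 2270.27ms=7b +324.324ms=1b
Σ=8b of 8 (185bpm 2/4) — PASS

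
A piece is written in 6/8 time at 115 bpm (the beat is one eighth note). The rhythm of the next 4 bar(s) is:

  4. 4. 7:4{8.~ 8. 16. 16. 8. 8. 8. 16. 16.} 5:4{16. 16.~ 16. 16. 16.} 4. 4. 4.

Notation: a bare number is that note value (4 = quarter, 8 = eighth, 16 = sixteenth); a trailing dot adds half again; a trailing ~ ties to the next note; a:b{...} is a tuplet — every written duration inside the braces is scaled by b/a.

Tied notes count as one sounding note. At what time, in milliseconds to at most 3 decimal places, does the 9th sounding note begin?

1. 0.0ms @ 0 + 1565.217ms (3)
2. 1565.217ms @ 3 + 1565.217ms (3)
3. 3130.435ms @ 6 + 894.41ms (12/7)
4. 4024.845ms @ 54/7 + 223.602ms (3/7)
5. 4248.447ms @ 57/7 + 223.602ms (3/7)
6. 4472.05ms @ 60/7 + 447.205ms (6/7)
7. 4919.255ms @ 66/7 + 447.205ms (6/7)
8. 5366.46ms @ 72/7 + 447.205ms (6/7)
9. 5813.665ms @ 78/7 + 223.602ms (3/7)
10. 6037.267ms @ 81/7 + 223.602ms (3/7)
11. 6260.87ms @ 12 + 313.043ms (3/5)
12. 6573.913ms @ 63/5 + 626.087ms (6/5)
13. 7200.0ms @ 69/5 + 313.043ms (3/5)
14. 7513.043ms @ 72/5 + 313.043ms (3/5)
15. 7826.087ms @ 15 + 1565.217ms (3)
16. 9391.304ms @ 18 + 1565.217ms (3)
17. 10956.522ms @ 21 + 1565.217ms (3)

note 9 onset = 78/7b = 5813.665ms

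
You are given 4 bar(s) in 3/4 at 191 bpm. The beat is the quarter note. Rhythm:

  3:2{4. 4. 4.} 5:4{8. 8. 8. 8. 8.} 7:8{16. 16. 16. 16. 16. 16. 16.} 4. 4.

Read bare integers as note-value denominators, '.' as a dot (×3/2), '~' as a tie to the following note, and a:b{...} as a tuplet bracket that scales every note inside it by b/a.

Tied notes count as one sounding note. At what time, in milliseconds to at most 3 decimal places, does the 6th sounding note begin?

note 6 onset = 21/5b = 1319.372ms

1. 0.0ms @ 0 + 314.136ms (1)
2. 314.136ms @ 1 + 314.136ms (1)
3. 628.272ms @ 2 + 314.136ms (1)
4. 942.408ms @ 3 + 188.482ms (3/5)
5. 1130.89ms @ 18/5 + 188.482ms (3/5)
6. 1319.372ms @ 21/5 + 188.482ms (3/5)
7. 1507.853ms @ 24/5 + 188.482ms (3/5)
8. 1696.335ms @ 27/5 + 188.482ms (3/5)
9. 1884.817ms @ 6 + 134.63ms (3/7)
10. 2019.447ms @ 45/7 + 134.63ms (3/7)
11. 2154.076ms @ 48/7 + 134.63ms (3/7)
12. 2288.706ms @ 51/7 + 134.63ms (3/7)
13. 2423.336ms @ 54/7 + 134.63ms (3/7)
14. 2557.966ms @ 57/7 + 134.63ms (3/7)
15. 2692.595ms @ 60/7 + 134.63ms (3/7)
16. 2827.225ms @ 9 + 471.204ms (3/2)
17. 3298.429ms @ 21/2 + 471.204ms (3/2)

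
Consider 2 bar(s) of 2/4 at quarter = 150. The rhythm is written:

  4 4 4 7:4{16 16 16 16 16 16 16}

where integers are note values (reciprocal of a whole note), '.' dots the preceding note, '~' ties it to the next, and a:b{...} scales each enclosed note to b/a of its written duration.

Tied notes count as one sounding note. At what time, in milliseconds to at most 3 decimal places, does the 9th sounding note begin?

1. 0.0ms @ 0 + 400.0ms (1)
2. 400.0ms @ 1 + 400.0ms (1)
3. 800.0ms @ 2 + 400.0ms (1)
4. 1200.0ms @ 3 + 57.143ms (1/7)
5. 1257.143ms @ 22/7 + 57.143ms (1/7)
6. 1314.286ms @ 23/7 + 57.143ms (1/7)
7. 1371.429ms @ 24/7 + 57.143ms (1/7)
8. 1428.571ms @ 25/7 + 57.143ms (1/7)
9. 1485.714ms @ 26/7 + 57.143ms (1/7)
10. 1542.857ms @ 27/7 + 57.143ms (1/7)

note 9 onset = 26/7b = 1485.714ms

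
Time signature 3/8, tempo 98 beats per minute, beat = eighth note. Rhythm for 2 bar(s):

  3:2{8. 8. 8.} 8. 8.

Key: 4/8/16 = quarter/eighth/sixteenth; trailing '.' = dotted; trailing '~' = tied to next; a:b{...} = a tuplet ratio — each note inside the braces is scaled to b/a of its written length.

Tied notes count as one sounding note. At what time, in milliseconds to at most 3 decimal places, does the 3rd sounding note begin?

1. 0.0ms @ 0 + 612.245ms (1)
2. 612.245ms @ 1 + 612.245ms (1)
3. 1224.49ms @ 2 + 612.245ms (1)
4. 1836.735ms @ 3 + 918.367ms (3/2)
5. 2755.102ms @ 9/2 + 918.367ms (3/2)

note 3 onset = 2b = 1224.49ms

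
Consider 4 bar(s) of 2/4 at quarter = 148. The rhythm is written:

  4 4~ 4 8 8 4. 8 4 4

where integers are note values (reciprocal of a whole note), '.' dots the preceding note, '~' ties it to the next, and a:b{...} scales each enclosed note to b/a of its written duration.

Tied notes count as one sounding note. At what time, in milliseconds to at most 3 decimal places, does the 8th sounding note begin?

note 8 onset = 7b = 2837.838ms

1. 0.0ms @ 0 + 405.405ms (1)
2. 405.405ms @ 1 + 810.811ms (2)
3. 1216.216ms @ 3 + 202.703ms (1/2)
4. 1418.919ms @ 7/2 + 202.703ms (1/2)
5. 1621.622ms @ 4 + 608.108ms (3/2)
6. 2229.73ms @ 11/2 + 202.703ms (1/2)
7. 2432.432ms @ 6 + 405.405ms (1)
8. 2837.838ms @ 7 + 405.405ms (1)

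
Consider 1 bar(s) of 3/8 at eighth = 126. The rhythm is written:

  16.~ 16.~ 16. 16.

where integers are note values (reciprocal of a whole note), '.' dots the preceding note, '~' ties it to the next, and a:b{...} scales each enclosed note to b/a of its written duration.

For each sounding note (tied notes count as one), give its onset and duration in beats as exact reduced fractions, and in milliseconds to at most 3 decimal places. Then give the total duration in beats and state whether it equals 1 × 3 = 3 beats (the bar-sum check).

1) 0.0ms=0b +1071.429ms=9/4b
2) 1071.429ms=9/4b +357.143ms=3/4b
Σ=3b of 3 (126bpm 3/8) — PASS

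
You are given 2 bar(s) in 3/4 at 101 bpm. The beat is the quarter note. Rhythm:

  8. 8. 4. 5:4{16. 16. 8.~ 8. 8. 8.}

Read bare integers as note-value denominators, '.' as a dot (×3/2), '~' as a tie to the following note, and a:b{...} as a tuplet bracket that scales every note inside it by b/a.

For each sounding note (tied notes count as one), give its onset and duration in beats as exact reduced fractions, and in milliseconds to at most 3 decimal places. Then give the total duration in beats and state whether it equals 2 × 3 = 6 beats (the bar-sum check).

1) 0.0ms=0b +445.545ms=3/4b
2) 445.545ms=3/4b +445.545ms=3/4b
3) 891.089ms=3/2b +891.089ms=3/2b
4) 1782.178ms=3b +178.218ms=3/10b
5) 1960.396ms=33/10b +178.218ms=3/10b
6) 2138.614ms=18/5b +712.871ms=6/5b
7) 2851.485ms=24/5b +356.436ms=3/5b
8) 3207.921ms=27/5b +356.436ms=3/5b
Σ=6b of 6 (101bpm 3/4) — PASS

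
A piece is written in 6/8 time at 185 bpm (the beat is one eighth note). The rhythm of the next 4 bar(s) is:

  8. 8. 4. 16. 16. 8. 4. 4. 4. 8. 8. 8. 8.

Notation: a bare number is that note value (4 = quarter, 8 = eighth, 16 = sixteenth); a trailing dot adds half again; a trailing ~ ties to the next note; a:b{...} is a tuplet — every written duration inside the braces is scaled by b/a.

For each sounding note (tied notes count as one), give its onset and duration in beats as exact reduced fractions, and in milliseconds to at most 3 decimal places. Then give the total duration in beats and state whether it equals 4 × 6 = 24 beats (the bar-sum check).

1) 0.0ms=0b +486.486ms=3/2b
2) 486.486ms=3/2b +486.486ms=3/2b
3) 972.973ms=3b +972.973ms=3b
4) 1945.946ms=6b +243.243ms=3/4b
5) 2189.189ms=27/4b +243.243ms=3/4b
6) 2432.432ms=15/2b +486.486ms=3/2b
7) 2918.919ms=9b +972.973ms=3b
8) 3891.892ms=12b +972.973ms=3b
9) 4864.865ms=15b +972.973ms=3b
10) 5837.838ms=18b +486.486ms=3/2b
11) 6324.324ms=39/2b +486.486ms=3/2b
12) 6810.811ms=21b +486.486ms=3/2b
13) 7297.297ms=45/2b +486.486ms=3/2b
Σ=24b of 24 (185bpm 6/8) — PASS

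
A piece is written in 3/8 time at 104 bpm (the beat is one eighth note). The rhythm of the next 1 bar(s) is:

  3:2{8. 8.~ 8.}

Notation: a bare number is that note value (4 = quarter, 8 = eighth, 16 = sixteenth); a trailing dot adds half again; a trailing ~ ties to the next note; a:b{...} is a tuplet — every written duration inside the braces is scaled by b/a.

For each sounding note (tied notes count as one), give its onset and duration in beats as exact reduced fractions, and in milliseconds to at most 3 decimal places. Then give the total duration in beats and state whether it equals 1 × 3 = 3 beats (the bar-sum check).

1) 0.0ms=0b +576.923ms=1b
2) 576.923ms=1b +1153.846ms=2b
Σ=3b of 3 (104bpm 3/8) — PASS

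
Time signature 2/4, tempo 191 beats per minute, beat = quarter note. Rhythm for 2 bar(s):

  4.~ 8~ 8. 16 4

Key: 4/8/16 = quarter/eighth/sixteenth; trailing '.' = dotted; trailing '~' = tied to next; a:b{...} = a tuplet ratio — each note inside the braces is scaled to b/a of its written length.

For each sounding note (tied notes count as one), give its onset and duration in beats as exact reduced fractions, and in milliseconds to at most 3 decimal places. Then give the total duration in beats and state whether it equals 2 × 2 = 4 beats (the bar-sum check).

1) 0.0ms=0b +863.874ms=11/4b
2) 863.874ms=11/4b +78.534ms=1/4b
3) 942.408ms=3b +314.136ms=1b
Σ=4b of 4 (191bpm 2/4) — PASS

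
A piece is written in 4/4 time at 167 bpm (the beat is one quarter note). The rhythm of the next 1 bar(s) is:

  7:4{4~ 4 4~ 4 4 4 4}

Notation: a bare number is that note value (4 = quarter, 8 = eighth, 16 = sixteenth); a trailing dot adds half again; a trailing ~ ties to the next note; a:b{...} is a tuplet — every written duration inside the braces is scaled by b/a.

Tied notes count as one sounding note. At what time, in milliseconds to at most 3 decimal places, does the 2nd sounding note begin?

1. 0.0ms @ 0 + 410.607ms (8/7)
2. 410.607ms @ 8/7 + 410.607ms (8/7)
3. 821.215ms @ 16/7 + 205.304ms (4/7)
4. 1026.518ms @ 20/7 + 205.304ms (4/7)
5. 1231.822ms @ 24/7 + 205.304ms (4/7)

note 2 onset = 8/7b = 410.607ms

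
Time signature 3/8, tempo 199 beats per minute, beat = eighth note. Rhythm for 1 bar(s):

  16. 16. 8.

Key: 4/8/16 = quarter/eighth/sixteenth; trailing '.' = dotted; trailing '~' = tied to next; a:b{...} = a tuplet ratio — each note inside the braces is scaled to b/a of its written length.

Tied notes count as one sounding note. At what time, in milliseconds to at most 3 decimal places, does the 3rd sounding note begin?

note 3 onset = 3/2b = 452.261ms

1. 0.0ms @ 0 + 226.131ms (3/4)
2. 226.131ms @ 3/4 + 226.131ms (3/4)
3. 452.261ms @ 3/2 + 452.261ms (3/2)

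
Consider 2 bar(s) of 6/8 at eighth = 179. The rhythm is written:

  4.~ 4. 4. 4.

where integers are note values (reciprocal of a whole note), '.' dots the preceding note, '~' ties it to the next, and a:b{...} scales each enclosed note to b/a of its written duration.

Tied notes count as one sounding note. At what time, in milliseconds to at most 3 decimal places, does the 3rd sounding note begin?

1. 0.0ms @ 0 + 2011.173ms (6)
2. 2011.173ms @ 6 + 1005.587ms (3)
3. 3016.76ms @ 9 + 1005.587ms (3)

note 3 onset = 9b = 3016.76ms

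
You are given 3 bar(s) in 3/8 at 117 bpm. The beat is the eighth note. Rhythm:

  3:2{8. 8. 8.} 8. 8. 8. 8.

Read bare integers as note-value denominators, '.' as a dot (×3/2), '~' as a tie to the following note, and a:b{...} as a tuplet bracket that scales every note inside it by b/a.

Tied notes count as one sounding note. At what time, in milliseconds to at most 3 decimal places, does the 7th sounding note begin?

note 7 onset = 15/2b = 3846.154ms

1. 0.0ms @ 0 + 512.821ms (1)
2. 512.821ms @ 1 + 512.821ms (1)
3. 1025.641ms @ 2 + 512.821ms (1)
4. 1538.462ms @ 3 + 769.231ms (3/2)
5. 2307.692ms @ 9/2 + 769.231ms (3/2)
6. 3076.923ms @ 6 + 769.231ms (3/2)
7. 3846.154ms @ 15/2 + 769.231ms (3/2)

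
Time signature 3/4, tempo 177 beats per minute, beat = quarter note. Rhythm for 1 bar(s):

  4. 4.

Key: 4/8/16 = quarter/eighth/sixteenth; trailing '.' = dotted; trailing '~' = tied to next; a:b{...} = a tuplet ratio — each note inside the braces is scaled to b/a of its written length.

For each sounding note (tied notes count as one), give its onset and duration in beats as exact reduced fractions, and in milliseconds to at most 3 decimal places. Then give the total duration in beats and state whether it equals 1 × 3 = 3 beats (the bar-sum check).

1) 0.0ms=0b +508.475ms=3/2b
2) 508.475ms=3/2b +508.475ms=3/2b
Σ=3b of 3 (177bpm 3/4) — PASS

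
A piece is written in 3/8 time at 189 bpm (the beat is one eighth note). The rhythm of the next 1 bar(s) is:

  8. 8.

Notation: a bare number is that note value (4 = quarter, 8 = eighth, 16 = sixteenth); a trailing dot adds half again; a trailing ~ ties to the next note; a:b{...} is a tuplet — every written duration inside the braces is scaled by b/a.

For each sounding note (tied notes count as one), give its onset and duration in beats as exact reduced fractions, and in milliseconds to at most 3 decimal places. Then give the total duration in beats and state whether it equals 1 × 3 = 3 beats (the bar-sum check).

1) 0.0ms=0b +476.19ms=3/2b
2) 476.19ms=3/2b +476.19ms=3/2b
Σ=3b of 3 (189bpm 3/8) — PASS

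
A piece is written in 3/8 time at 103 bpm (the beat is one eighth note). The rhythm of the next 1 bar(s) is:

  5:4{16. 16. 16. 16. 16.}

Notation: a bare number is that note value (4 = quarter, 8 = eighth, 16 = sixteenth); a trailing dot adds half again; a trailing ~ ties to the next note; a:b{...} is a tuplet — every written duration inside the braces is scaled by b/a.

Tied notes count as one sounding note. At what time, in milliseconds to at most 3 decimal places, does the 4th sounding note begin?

1. 0.0ms @ 0 + 349.515ms (3/5)
2. 349.515ms @ 3/5 + 349.515ms (3/5)
3. 699.029ms @ 6/5 + 349.515ms (3/5)
4. 1048.544ms @ 9/5 + 349.515ms (3/5)
5. 1398.058ms @ 12/5 + 349.515ms (3/5)

note 4 onset = 9/5b = 1048.544ms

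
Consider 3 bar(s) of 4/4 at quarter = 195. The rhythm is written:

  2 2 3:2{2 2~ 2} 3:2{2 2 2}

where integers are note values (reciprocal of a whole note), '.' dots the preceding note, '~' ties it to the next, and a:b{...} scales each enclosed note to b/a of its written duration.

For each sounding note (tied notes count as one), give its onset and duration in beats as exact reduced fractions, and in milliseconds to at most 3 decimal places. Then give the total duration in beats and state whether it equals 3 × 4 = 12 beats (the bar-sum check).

1) 0.0ms=0b +615.385ms=2b
2) 615.385ms=2b +615.385ms=2b
3) 1230.769ms=4b +410.256ms=4/3b
4) 1641.026ms=16/3b +820.513ms=8/3b
5) 2461.538ms=8b +410.256ms=4/3b
6) 2871.795ms=28/3b +410.256ms=4/3b
7) 3282.051ms=32/3b +410.256ms=4/3b
Σ=12b of 12 (195bpm 4/4) — PASS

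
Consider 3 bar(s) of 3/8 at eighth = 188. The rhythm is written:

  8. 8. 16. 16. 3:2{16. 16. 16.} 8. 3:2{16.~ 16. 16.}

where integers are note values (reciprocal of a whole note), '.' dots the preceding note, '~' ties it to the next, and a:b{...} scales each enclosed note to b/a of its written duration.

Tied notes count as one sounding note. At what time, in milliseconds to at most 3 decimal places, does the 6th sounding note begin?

1. 0.0ms @ 0 + 478.723ms (3/2)
2. 478.723ms @ 3/2 + 478.723ms (3/2)
3. 957.447ms @ 3 + 239.362ms (3/4)
4. 1196.809ms @ 15/4 + 239.362ms (3/4)
5. 1436.17ms @ 9/2 + 159.574ms (1/2)
6. 1595.745ms @ 5 + 159.574ms (1/2)
7. 1755.319ms @ 11/2 + 159.574ms (1/2)
8. 1914.894ms @ 6 + 478.723ms (3/2)
9. 2393.617ms @ 15/2 + 319.149ms (1)
10. 2712.766ms @ 17/2 + 159.574ms (1/2)

note 6 onset = 5b = 1595.745ms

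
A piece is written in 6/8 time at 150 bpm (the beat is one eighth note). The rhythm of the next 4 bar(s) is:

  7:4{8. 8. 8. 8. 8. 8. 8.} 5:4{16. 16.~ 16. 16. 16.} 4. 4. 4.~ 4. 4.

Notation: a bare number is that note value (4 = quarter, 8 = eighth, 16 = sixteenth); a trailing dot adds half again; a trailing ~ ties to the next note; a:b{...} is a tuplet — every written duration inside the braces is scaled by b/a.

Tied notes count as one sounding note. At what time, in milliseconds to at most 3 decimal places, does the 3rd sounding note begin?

note 3 onset = 12/7b = 685.714ms

1. 0.0ms @ 0 + 342.857ms (6/7)
2. 342.857ms @ 6/7 + 342.857ms (6/7)
3. 685.714ms @ 12/7 + 342.857ms (6/7)
4. 1028.571ms @ 18/7 + 342.857ms (6/7)
5. 1371.429ms @ 24/7 + 342.857ms (6/7)
6. 1714.286ms @ 30/7 + 342.857ms (6/7)
7. 2057.143ms @ 36/7 + 342.857ms (6/7)
8. 2400.0ms @ 6 + 240.0ms (3/5)
9. 2640.0ms @ 33/5 + 480.0ms (6/5)
10. 3120.0ms @ 39/5 + 240.0ms (3/5)
11. 3360.0ms @ 42/5 + 240.0ms (3/5)
12. 3600.0ms @ 9 + 1200.0ms (3)
13. 4800.0ms @ 12 + 1200.0ms (3)
14. 6000.0ms @ 15 + 2400.0ms (6)
15. 8400.0ms @ 21 + 1200.0ms (3)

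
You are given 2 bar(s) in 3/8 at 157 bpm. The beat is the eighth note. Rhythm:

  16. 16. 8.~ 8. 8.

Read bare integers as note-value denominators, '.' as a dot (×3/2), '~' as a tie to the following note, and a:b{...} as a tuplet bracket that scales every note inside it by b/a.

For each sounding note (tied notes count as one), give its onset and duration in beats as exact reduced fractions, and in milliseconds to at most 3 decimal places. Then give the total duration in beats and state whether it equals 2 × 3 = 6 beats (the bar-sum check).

1) 0.0ms=0b +286.624ms=3/4b
2) 286.624ms=3/4b +286.624ms=3/4b
3) 573.248ms=3/2b +1146.497ms=3b
4) 1719.745ms=9/2b +573.248ms=3/2b
Σ=6b of 6 (157bpm 3/8) — PASS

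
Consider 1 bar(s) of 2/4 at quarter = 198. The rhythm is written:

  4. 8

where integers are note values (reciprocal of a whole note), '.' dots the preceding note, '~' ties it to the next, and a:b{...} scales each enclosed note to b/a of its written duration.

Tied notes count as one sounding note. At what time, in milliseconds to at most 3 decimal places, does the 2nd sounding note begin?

1. 0.0ms @ 0 + 454.545ms (3/2)
2. 454.545ms @ 3/2 + 151.515ms (1/2)

note 2 onset = 3/2b = 454.545ms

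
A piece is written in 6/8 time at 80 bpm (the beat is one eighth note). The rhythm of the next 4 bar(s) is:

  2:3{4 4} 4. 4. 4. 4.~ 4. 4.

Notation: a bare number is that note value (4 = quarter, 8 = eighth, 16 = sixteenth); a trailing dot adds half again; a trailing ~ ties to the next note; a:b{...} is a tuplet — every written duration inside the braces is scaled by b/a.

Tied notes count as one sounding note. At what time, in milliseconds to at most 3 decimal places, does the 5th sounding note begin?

note 5 onset = 12b = 9000.0ms

1. 0.0ms @ 0 + 2250.0ms (3)
2. 2250.0ms @ 3 + 2250.0ms (3)
3. 4500.0ms @ 6 + 2250.0ms (3)
4. 6750.0ms @ 9 + 2250.0ms (3)
5. 9000.0ms @ 12 + 2250.0ms (3)
6. 11250.0ms @ 15 + 4500.0ms (6)
7. 15750.0ms @ 21 + 2250.0ms (3)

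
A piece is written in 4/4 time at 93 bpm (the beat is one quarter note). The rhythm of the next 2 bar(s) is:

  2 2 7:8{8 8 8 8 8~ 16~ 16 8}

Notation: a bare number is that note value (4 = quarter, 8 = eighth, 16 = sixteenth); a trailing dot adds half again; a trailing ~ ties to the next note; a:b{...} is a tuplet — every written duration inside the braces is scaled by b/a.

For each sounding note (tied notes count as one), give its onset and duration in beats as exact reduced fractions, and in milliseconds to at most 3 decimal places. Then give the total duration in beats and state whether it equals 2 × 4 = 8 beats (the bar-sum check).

1) 0.0ms=0b +1290.323ms=2b
2) 1290.323ms=2b +1290.323ms=2b
3) 2580.645ms=4b +368.664ms=4/7b
4) 2949.309ms=32/7b +368.664ms=4/7b
5) 3317.972ms=36/7b +368.664ms=4/7b
6) 3686.636ms=40/7b +368.664ms=4/7b
7) 4055.3ms=44/7b +737.327ms=8/7b
8) 4792.627ms=52/7b +368.664ms=4/7b
Σ=8b of 8 (93bpm 4/4) — PASS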